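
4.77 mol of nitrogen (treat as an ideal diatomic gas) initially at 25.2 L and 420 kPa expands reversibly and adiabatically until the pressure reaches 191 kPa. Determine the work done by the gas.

5330 J

T₁ = P₁V₁/(nR) = 420×25.2/(4.77×8.314) = 267 K.
Adiabatic: T₂/T₁ = (P₂/P₁)^((γ−1)/γ) ⇒ T₂ = 267×(0.455)^0.286 = 213 K; V₂ = 44.2 L.
ΔU = nCvΔT = 4.77×20.8×(213−267) = -5330 J.
Q = 0 for an adiabatic process, so W = −ΔU = 5330 J.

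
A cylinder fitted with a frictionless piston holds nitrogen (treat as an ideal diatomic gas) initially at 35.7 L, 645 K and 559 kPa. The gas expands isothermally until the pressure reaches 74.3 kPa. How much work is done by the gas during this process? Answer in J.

n = P₁V₁/(RT₁) = 559×35.7/(8.314×645) = 3.72 mol.
Isothermal: T stays 645 K; PV = const ⇒ V₂ = 269 L, P₂ = 74.3 kPa.
W = nRT ln(V₂/V₁) = 3.72×8.314×645×ln(7.52) = 40300 J.

40300 J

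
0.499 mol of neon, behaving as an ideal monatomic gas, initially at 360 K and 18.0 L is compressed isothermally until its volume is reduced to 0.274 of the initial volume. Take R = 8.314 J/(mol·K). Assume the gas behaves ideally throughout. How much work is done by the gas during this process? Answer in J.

-1930 J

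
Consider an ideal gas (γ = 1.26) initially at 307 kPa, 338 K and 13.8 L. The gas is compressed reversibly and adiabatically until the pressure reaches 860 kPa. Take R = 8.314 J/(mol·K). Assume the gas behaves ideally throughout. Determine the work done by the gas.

-3860 J

n = P₁V₁/(RT₁) = 307×13.8/(8.314×338) = 1.51 mol.
Adiabatic: T₂/T₁ = (P₂/P₁)^((γ−1)/γ) ⇒ T₂ = 338×(2.80)^0.206 = 418 K; V₂ = 6.09 L.
ΔU = nCvΔT = 1.51×32.0×(418−338) = 3860 J.
Q = 0 for an adiabatic process, so W = −ΔU = -3860 J.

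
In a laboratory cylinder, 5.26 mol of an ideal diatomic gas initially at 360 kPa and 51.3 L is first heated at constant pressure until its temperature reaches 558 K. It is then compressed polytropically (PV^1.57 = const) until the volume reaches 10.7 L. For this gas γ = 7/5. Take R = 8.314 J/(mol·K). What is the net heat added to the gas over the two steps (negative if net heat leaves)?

54700 J

T₁ = P₁V₁/(nR) = 360×51.3/(5.26×8.314) = 422 K.
Step 1 — Isobaric: P stays 360 kPa; V/T = const ⇒ T₂ = 558 K, V₂ = 67.8 L.
W = PΔV = 360×(67.8−51.3) kPa·L = 5930 J.
ΔU = nCvΔT = 5.26×20.8×(558−422) = 14800 J.
Q = ΔU + W = nCpΔT = 20800 J.
State after step 1: P = 360 kPa, V = 67.8 L, T = 558 K.
Step 2 — Polytropic n=1.57: T₂ = T₁(V₁/V₂)^(n−1) = 558×(6.33)^0.57 = 1600 K; P₂ = P₁(V₁/V₂)^n = 6530 kPa.
W = (P₁V₁−P₂V₂)/(n−1) = (360×67.8−6530×10.7)/0.57 = -79800 J.
ΔU = nCvΔT = 5.26×20.8×(1600−558) = 114000 J.
Q = ΔU + W = 33900 J.
Net over both steps: W = -73900 J, Q = 54700 J, ΔU = 129000 J.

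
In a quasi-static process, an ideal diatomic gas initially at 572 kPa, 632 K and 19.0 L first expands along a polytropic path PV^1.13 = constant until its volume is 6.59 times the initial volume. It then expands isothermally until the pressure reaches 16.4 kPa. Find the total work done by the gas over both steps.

30300 J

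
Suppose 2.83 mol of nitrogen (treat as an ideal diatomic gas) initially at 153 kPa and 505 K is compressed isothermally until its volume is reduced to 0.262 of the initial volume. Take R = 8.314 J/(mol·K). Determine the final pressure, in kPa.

584 kPa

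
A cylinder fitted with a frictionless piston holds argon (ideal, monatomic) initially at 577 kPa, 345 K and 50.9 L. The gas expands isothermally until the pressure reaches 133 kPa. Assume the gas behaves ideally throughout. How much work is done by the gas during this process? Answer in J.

n = P₁V₁/(RT₁) = 577×50.9/(8.314×345) = 10.2 mol.
Isothermal: T stays 345 K; PV = const ⇒ V₂ = 221 L, P₂ = 133 kPa.
W = nRT ln(V₂/V₁) = 10.2×8.314×345×ln(4.34) = 43100 J.

43100 J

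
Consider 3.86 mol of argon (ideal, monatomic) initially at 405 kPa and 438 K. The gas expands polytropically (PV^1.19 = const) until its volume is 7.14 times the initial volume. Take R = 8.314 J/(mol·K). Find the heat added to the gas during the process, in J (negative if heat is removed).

V₁ = nRT₁/P₁ = 3.86×8.314×438/405 = 34.7 L.
Polytropic n=1.19: T₂ = T₁(V₁/V₂)^(n−1) = 438×(0.140)^0.19 = 301 K; P₂ = P₁(V₁/V₂)^n = 39.0 kPa.
W = (P₁V₁−P₂V₂)/(n−1) = (405×34.7−39.0×248)/0.19 = 23100 J.
ΔU = nCvΔT = 3.86×12.5×(301−438) = -6570 J.
Q = ΔU + W = 16500 J.

16500 J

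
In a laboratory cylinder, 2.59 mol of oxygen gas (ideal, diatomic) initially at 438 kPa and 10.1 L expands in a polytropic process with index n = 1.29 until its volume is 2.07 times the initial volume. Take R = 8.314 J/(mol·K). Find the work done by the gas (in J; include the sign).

2900 J

T₁ = P₁V₁/(nR) = 438×10.1/(2.59×8.314) = 205 K.
Polytropic n=1.29: T₂ = T₁(V₁/V₂)^(n−1) = 205×(0.483)^0.29 = 166 K; P₂ = P₁(V₁/V₂)^n = 171 kPa.
W = (P₁V₁−P₂V₂)/(n−1) = (438×10.1−171×20.9)/0.29 = 2900 J.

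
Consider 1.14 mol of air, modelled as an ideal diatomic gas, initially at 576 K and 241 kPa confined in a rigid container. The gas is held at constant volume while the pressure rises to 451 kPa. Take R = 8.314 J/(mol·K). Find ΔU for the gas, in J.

V₁ = nRT₁/P₁ = 1.14×8.314×576/241 = 22.7 L.
Isochoric: V stays 22.7 L; P/T = const ⇒ T₂ = 1080 K, P₂ = 451 kPa.
For an ideal gas ΔU = nCvΔT with Cv = (5/2)R = 20.8 J/(mol·K).
ΔU = 1.14×20.8×(1080−576) = 11900 J.

11900 J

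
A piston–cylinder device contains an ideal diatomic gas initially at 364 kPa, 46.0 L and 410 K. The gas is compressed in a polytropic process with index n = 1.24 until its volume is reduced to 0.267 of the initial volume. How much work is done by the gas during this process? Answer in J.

-26000 J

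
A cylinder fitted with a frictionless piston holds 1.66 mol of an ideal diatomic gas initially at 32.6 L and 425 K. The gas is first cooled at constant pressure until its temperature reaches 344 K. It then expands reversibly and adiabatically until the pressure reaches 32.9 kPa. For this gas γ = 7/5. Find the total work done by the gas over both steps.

3450 J

P₁ = nRT₁/V₁ = 1.66×8.314×425/32.6 = 180 kPa.
Step 1 — Isobaric: P stays 180 kPa; V/T = const ⇒ T₂ = 344 K, V₂ = 26.4 L.
W = PΔV = 180×(26.4−32.6) kPa·L = -1120 J.
ΔU = nCvΔT = 1.66×20.8×(344−425) = -2790 J.
Q = ΔU + W = nCpΔT = -3910 J.
State after step 1: P = 180 kPa, V = 26.4 L, T = 344 K.
Step 2 — Adiabatic: T₂/T₁ = (P₂/P₁)^((γ−1)/γ) ⇒ T₂ = 344×(0.183)^0.286 = 212 K; V₂ = 88.8 L.
ΔU = nCvΔT = 1.66×20.8×(212−344) = -4560 J.
Q = 0 for an adiabatic process, so W = −ΔU = 4560 J.
Net over both steps: W = 3450 J, Q = -3910 J, ΔU = -7360 J.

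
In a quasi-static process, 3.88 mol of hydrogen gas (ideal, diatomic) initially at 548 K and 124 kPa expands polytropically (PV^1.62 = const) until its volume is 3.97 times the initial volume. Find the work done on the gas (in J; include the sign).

-16400 J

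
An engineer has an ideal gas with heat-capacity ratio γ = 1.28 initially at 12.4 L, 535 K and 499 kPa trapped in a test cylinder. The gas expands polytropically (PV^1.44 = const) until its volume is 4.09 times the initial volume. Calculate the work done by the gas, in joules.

n = P₁V₁/(RT₁) = 499×12.4/(8.314×535) = 1.39 mol.
Polytropic n=1.44: T₂ = T₁(V₁/V₂)^(n−1) = 535×(0.244)^0.44 = 288 K; P₂ = P₁(V₁/V₂)^n = 65.6 kPa.
W = (P₁V₁−P₂V₂)/(n−1) = (499×12.4−65.6×50.7)/0.44 = 6500 J.

6500 J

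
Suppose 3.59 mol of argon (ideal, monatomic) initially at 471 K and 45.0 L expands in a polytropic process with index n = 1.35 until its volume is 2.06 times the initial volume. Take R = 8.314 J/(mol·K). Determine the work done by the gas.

8980 J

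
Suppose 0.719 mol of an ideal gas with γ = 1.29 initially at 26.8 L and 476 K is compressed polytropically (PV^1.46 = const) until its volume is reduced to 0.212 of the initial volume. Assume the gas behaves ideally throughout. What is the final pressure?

1020 kPa

P₁ = nRT₁/V₁ = 0.719×8.314×476/26.8 = 106 kPa.
Polytropic n=1.46: T₂ = T₁(V₁/V₂)^(n−1) = 476×(4.72)^0.46 = 972 K; P₂ = P₁(V₁/V₂)^n = 1020 kPa.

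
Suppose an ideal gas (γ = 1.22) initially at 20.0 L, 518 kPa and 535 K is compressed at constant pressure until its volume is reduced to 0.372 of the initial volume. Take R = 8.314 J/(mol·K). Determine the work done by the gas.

-6510 J

n = P₁V₁/(RT₁) = 518×20.0/(8.314×535) = 2.33 mol.
Isobaric: P stays 518 kPa; V/T = const ⇒ T₂ = 199 K, V₂ = 7.44 L.
W = PΔV = 518×(7.44−20.0) kPa·L = -6510 J.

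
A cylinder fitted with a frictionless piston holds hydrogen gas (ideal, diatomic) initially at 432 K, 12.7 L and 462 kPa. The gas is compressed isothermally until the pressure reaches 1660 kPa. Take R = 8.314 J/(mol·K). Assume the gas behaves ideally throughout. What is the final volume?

3.53 L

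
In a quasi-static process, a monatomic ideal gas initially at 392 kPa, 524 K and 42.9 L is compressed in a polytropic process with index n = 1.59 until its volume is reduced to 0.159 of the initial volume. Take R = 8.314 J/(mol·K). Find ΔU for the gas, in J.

n = P₁V₁/(RT₁) = 392×42.9/(8.314×524) = 3.86 mol.
Polytropic n=1.59: T₂ = T₁(V₁/V₂)^(n−1) = 524×(6.29)^0.59 = 1550 K; P₂ = P₁(V₁/V₂)^n = 7300 kPa.
For an ideal gas ΔU = nCvΔT with Cv = (3/2)R = 12.5 J/(mol·K).
ΔU = 3.86×12.5×(1550−524) = 49400 J.

49400 J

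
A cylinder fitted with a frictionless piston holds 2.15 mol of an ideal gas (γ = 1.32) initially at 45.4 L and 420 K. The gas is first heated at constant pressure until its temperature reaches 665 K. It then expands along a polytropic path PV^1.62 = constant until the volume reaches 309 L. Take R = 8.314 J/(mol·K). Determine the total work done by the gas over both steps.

15800 J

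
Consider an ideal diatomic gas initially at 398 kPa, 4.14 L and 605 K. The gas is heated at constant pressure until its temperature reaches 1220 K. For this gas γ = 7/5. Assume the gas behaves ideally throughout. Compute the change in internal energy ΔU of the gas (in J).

4190 J

n = P₁V₁/(RT₁) = 398×4.14/(8.314×605) = 0.328 mol.
Isobaric: P stays 398 kPa; V/T = const ⇒ T₂ = 1220 K, V₂ = 8.35 L.
For an ideal gas ΔU = nCvΔT with Cv = (5/2)R = 20.8 J/(mol·K).
ΔU = 0.328×20.8×(1220−605) = 4190 J.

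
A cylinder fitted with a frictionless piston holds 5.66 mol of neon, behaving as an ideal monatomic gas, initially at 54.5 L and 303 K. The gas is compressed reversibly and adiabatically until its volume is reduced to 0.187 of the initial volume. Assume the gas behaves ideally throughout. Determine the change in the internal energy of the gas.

44000 J

P₁ = nRT₁/V₁ = 5.66×8.314×303/54.5 = 262 kPa.
Adiabatic: TV^(γ−1) = const ⇒ T₂ = 303×(5.35)^0.667 = 927 K; PV^γ = const ⇒ P₂ = 4280 kPa.
For an ideal gas ΔU = nCvΔT with Cv = (3/2)R = 12.5 J/(mol·K).
ΔU = 5.66×12.5×(927−303) = 44000 J.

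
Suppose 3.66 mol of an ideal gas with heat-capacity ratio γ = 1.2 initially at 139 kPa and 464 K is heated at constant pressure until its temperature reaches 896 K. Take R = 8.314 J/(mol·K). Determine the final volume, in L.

196 L

V₁ = nRT₁/P₁ = 3.66×8.314×464/139 = 102 L.
Isobaric: P stays 139 kPa; V/T = const ⇒ T₂ = 896 K, V₂ = 196 L.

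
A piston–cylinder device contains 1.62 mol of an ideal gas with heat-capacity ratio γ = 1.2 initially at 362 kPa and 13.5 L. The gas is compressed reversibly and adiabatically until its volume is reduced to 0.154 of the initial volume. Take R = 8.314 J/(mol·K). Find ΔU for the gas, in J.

11100 J

T₁ = P₁V₁/(nR) = 362×13.5/(1.62×8.314) = 363 K.
Adiabatic: TV^(γ−1) = const ⇒ T₂ = 363×(6.49)^0.200 = 527 K; PV^γ = const ⇒ P₂ = 3420 kPa.
For an ideal gas ΔU = nCvΔT with Cv = R/(γ−1) = 41.6 J/(mol·K).
ΔU = 1.62×41.6×(527−363) = 11100 J.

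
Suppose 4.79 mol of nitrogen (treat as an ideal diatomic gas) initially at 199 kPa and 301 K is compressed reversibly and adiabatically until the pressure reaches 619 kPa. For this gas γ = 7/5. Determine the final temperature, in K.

416 K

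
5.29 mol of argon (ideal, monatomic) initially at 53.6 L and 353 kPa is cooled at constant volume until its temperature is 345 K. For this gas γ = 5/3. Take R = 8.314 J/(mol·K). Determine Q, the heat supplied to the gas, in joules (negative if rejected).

T₁ = P₁V₁/(nR) = 353×53.6/(5.29×8.314) = 430 K.
Isochoric: V stays 53.6 L; P/T = const ⇒ T₂ = 345 K, P₂ = 283 kPa.
W = 0 (no volume change).
ΔU = nCvΔT = 5.29×12.5×(345−430) = -5620 J.
Q = ΔU = -5620 J.

-5620 J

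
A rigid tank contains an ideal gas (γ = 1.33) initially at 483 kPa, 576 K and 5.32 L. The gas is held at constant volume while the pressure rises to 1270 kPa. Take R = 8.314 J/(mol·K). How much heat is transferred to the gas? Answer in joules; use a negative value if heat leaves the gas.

n = P₁V₁/(RT₁) = 483×5.32/(8.314×576) = 0.537 mol.
Isochoric: V stays 5.32 L; P/T = const ⇒ T₂ = 1510 K, P₂ = 1270 kPa.
W = 0 (no volume change).
ΔU = nCvΔT = 0.537×25.2×(1510−576) = 12700 J.
Q = ΔU = 12700 J.

12700 J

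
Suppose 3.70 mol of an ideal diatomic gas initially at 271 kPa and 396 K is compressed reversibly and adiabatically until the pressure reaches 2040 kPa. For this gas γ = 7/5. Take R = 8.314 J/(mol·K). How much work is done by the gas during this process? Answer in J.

-23800 J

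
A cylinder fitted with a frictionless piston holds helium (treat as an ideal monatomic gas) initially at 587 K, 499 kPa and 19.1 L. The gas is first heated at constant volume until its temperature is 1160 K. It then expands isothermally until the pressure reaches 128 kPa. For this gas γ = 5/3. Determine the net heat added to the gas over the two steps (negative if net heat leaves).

n = P₁V₁/(RT₁) = 499×19.1/(8.314×587) = 1.95 mol.
Step 1 — Isochoric: V stays 19.1 L; P/T = const ⇒ T₂ = 1160 K, P₂ = 986 kPa.
W = 0 (no volume change).
ΔU = nCvΔT = 1.95×12.5×(1160−587) = 14000 J.
Q = ΔU = 14000 J.
State after step 1: P = 986 kPa, V = 19.1 L, T = 1160 K.
Step 2 — Isothermal: T stays 1160 K; PV = const ⇒ V₂ = 147 L, P₂ = 128 kPa.
ΔU = 0 (ideal gas, T constant).
W = nRT ln(V₂/V₁) = 1.95×8.314×1160×ln(7.70) = 38500 J.
Q = ΔU + W = 38500 J.
Net over both steps: W = 38500 J, Q = 52400 J, ΔU = 14000 J.

52400 J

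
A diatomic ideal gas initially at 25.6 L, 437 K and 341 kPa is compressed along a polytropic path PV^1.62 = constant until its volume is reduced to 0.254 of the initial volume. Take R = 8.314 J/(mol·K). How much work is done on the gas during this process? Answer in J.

18900 J

n = P₁V₁/(RT₁) = 341×25.6/(8.314×437) = 2.40 mol.
Polytropic n=1.62: T₂ = T₁(V₁/V₂)^(n−1) = 437×(3.94)^0.62 = 1020 K; P₂ = P₁(V₁/V₂)^n = 3140 kPa.
W = (P₁V₁−P₂V₂)/(n−1) = (341×25.6−3140×6.50)/0.62 = -18900 J.
Work done on the gas = −W_by = 18900 J.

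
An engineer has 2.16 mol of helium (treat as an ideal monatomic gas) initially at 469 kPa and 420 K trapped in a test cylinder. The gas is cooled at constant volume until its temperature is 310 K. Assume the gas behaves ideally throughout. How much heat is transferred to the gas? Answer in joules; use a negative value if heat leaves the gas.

-2960 J

V₁ = nRT₁/P₁ = 2.16×8.314×420/469 = 16.1 L.
Isochoric: V stays 16.1 L; P/T = const ⇒ T₂ = 310 K, P₂ = 346 kPa.
W = 0 (no volume change).
ΔU = nCvΔT = 2.16×12.5×(310−420) = -2960 J.
Q = ΔU = -2960 J.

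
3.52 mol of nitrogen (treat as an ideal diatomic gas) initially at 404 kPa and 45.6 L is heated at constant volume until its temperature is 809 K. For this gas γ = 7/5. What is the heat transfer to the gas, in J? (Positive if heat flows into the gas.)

13100 J

T₁ = P₁V₁/(nR) = 404×45.6/(3.52×8.314) = 629 K.
Isochoric: V stays 45.6 L; P/T = const ⇒ T₂ = 809 K, P₂ = 519 kPa.
W = 0 (no volume change).
ΔU = nCvΔT = 3.52×20.8×(809−629) = 13100 J.
Q = ΔU = 13100 J.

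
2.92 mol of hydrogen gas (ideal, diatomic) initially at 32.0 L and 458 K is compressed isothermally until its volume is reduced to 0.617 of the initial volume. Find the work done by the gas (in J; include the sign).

P₁ = nRT₁/V₁ = 2.92×8.314×458/32.0 = 347 kPa.
Isothermal: T stays 458 K; PV = const ⇒ V₂ = 19.7 L, P₂ = 563 kPa.
W = nRT ln(V₂/V₁) = 2.92×8.314×458×ln(0.617) = -5370 J.

-5370 J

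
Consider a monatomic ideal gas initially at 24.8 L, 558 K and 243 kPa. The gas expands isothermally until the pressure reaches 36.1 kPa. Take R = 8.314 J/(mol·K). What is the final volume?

167 L

Isothermal: T stays 558 K; PV = const ⇒ V₂ = 167 L, P₂ = 36.1 kPa.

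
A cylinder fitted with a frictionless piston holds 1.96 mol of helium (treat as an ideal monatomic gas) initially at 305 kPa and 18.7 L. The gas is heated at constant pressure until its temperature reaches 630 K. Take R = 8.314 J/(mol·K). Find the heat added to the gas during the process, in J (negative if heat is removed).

11400 J

T₁ = P₁V₁/(nR) = 305×18.7/(1.96×8.314) = 350 K.
Isobaric: P stays 305 kPa; V/T = const ⇒ T₂ = 630 K, V₂ = 33.7 L.
W = PΔV = 305×(33.7−18.7) kPa·L = 4560 J.
ΔU = nCvΔT = 1.96×12.5×(630−350) = 6840 J.
Q = ΔU + W = nCpΔT = 11400 J.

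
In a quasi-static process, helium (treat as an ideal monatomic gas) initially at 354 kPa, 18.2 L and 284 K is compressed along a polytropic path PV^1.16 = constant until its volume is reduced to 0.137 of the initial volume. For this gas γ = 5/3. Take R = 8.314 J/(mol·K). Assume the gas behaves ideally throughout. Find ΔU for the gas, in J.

3620 J

n = P₁V₁/(RT₁) = 354×18.2/(8.314×284) = 2.73 mol.
Polytropic n=1.16: T₂ = T₁(V₁/V₂)^(n−1) = 284×(7.30)^0.16 = 390 K; P₂ = P₁(V₁/V₂)^n = 3550 kPa.
For an ideal gas ΔU = nCvΔT with Cv = (3/2)R = 12.5 J/(mol·K).
ΔU = 2.73×12.5×(390−284) = 3620 J.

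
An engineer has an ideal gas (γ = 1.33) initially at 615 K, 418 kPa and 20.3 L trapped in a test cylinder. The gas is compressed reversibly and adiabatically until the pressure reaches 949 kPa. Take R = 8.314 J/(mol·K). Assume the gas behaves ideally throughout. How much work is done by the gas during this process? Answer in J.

-5800 J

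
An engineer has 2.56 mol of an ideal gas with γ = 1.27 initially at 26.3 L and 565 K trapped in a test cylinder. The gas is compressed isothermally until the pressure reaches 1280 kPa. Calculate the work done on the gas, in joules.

P₁ = nRT₁/V₁ = 2.56×8.314×565/26.3 = 457 kPa.
Isothermal: T stays 565 K; PV = const ⇒ V₂ = 9.39 L, P₂ = 1280 kPa.
W = nRT ln(V₂/V₁) = 2.56×8.314×565×ln(0.357) = -12400 J.
Work done on the gas = −W_by = 12400 J.

12400 J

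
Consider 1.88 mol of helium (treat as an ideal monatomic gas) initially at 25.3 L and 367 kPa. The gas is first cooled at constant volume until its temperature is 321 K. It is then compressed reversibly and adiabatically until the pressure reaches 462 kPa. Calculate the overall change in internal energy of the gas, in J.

-3370 J

T₁ = P₁V₁/(nR) = 367×25.3/(1.88×8.314) = 594 K.
Step 1 — Isochoric: V stays 25.3 L; P/T = const ⇒ T₂ = 321 K, P₂ = 198 kPa.
W = 0 (no volume change).
ΔU = nCvΔT = 1.88×12.5×(321−594) = -6400 J.
Q = ΔU = -6400 J.
State after step 1: P = 198 kPa, V = 25.3 L, T = 321 K.
Step 2 — Adiabatic: T₂/T₁ = (P₂/P₁)^((γ−1)/γ) ⇒ T₂ = 321×(2.33)^0.400 = 450 K; V₂ = 15.2 L.
ΔU = nCvΔT = 1.88×12.5×(450−321) = 3030 J.
Q = 0 for an adiabatic process, so W = −ΔU = -3030 J.
Net over both steps: W = -3030 J, Q = -6400 J, ΔU = -3370 J.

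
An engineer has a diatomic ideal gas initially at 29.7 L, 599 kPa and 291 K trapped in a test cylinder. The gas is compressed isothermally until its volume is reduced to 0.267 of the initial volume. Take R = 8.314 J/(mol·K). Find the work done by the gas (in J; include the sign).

-23500 J

n = P₁V₁/(RT₁) = 599×29.7/(8.314×291) = 7.35 mol.
Isothermal: T stays 291 K; PV = const ⇒ V₂ = 7.93 L, P₂ = 2240 kPa.
W = nRT ln(V₂/V₁) = 7.35×8.314×291×ln(0.267) = -23500 J.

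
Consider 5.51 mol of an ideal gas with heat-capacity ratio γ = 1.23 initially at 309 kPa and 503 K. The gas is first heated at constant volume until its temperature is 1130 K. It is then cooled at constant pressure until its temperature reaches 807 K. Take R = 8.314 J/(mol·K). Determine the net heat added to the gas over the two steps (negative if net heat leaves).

45800 J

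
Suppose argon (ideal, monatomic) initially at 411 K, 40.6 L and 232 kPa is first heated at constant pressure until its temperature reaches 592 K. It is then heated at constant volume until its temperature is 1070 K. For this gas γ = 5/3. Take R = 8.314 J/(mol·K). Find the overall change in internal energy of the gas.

22700 J

n = P₁V₁/(RT₁) = 232×40.6/(8.314×411) = 2.76 mol.
Step 1 — Isobaric: P stays 232 kPa; V/T = const ⇒ T₂ = 592 K, V₂ = 58.5 L.
W = PΔV = 232×(58.5−40.6) kPa·L = 4150 J.
ΔU = nCvΔT = 2.76×12.5×(592−411) = 6220 J.
Q = ΔU + W = nCpΔT = 10400 J.
State after step 1: P = 232 kPa, V = 58.5 L, T = 592 K.
Step 2 — Isochoric: V stays 58.5 L; P/T = const ⇒ T₂ = 1070 K, P₂ = 419 kPa.
W = 0 (no volume change).
ΔU = nCvΔT = 2.76×12.5×(1070−592) = 16400 J.
Q = ΔU = 16400 J.
Net over both steps: W = 4150 J, Q = 26800 J, ΔU = 22700 J.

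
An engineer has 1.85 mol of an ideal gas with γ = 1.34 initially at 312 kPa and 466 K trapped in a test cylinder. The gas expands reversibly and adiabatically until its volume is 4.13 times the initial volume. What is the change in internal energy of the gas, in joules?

V₁ = nRT₁/P₁ = 1.85×8.314×466/312 = 23.0 L.
Adiabatic: TV^(γ−1) = const ⇒ T₂ = 466×(0.242)^0.340 = 288 K; PV^γ = const ⇒ P₂ = 46.6 kPa.
For an ideal gas ΔU = nCvΔT with Cv = R/(γ−1) = 24.5 J/(mol·K).
ΔU = 1.85×24.5×(288−466) = -8070 J.

-8070 J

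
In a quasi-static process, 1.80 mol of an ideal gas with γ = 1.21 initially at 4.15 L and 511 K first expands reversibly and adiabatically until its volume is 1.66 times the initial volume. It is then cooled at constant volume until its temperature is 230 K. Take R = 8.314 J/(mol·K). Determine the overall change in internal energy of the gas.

P₁ = nRT₁/V₁ = 1.80×8.314×511/4.15 = 1840 kPa.
Step 1 — Adiabatic: TV^(γ−1) = const ⇒ T₂ = 511×(0.602)^0.210 = 459 K; PV^γ = const ⇒ P₂ = 998 kPa.
ΔU = nCvΔT = 1.80×39.6×(459−511) = -3680 J.
Q = 0 for an adiabatic process, so W = −ΔU = 3680 J.
State after step 1: P = 998 kPa, V = 6.89 L, T = 459 K.
Step 2 — Isochoric: V stays 6.89 L; P/T = const ⇒ T₂ = 230 K, P₂ = 500 kPa.
W = 0 (no volume change).
ΔU = nCvΔT = 1.80×39.6×(230−459) = -16300 J.
Q = ΔU = -16300 J.
Net over both steps: W = 3680 J, Q = -16300 J, ΔU = -20000 J.

-20000 J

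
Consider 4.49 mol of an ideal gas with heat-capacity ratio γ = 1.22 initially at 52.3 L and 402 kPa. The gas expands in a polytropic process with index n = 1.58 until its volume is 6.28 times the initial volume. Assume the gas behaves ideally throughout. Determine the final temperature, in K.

T₁ = P₁V₁/(nR) = 402×52.3/(4.49×8.314) = 563 K.
Polytropic n=1.58: T₂ = T₁(V₁/V₂)^(n−1) = 563×(0.159)^0.58 = 194 K; P₂ = P₁(V₁/V₂)^n = 22.1 kPa.

194 K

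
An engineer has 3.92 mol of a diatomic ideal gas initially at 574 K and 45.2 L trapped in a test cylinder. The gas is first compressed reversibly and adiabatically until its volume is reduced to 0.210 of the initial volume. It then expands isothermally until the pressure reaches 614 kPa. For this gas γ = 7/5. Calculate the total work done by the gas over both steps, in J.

P₁ = nRT₁/V₁ = 3.92×8.314×574/45.2 = 414 kPa.
Step 1 — Adiabatic: TV^(γ−1) = const ⇒ T₂ = 574×(4.76)^0.400 = 1070 K; PV^γ = const ⇒ P₂ = 3680 kPa.
ΔU = nCvΔT = 3.92×20.8×(1070−574) = 40500 J.
Q = 0 for an adiabatic process, so W = −ΔU = -40500 J.
State after step 1: P = 3680 kPa, V = 9.49 L, T = 1070 K.
Step 2 — Isothermal: T stays 1070 K; PV = const ⇒ V₂ = 56.9 L, P₂ = 614 kPa.
ΔU = 0 (ideal gas, T constant).
W = nRT ln(V₂/V₁) = 3.92×8.314×1070×ln(5.99) = 62500 J.
Q = ΔU + W = 62500 J.
Net over both steps: W = 22000 J, Q = 62500 J, ΔU = 40500 J.

22000 J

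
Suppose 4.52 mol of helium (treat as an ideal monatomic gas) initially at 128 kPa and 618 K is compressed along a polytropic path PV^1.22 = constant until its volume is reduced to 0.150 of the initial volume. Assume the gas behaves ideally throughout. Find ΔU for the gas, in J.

18000 J

V₁ = nRT₁/P₁ = 4.52×8.314×618/128 = 181 L.
Polytropic n=1.22: T₂ = T₁(V₁/V₂)^(n−1) = 618×(6.67)^0.22 = 938 K; P₂ = P₁(V₁/V₂)^n = 1300 kPa.
For an ideal gas ΔU = nCvΔT with Cv = (3/2)R = 12.5 J/(mol·K).
ΔU = 4.52×12.5×(938−618) = 18000 J.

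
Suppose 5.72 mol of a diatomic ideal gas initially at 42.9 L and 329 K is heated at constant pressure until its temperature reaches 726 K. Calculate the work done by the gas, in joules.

P₁ = nRT₁/V₁ = 5.72×8.314×329/42.9 = 365 kPa.
Isobaric: P stays 365 kPa; V/T = const ⇒ T₂ = 726 K, V₂ = 94.7 L.
W = PΔV = 365×(94.7−42.9) kPa·L = 18900 J.

18900 J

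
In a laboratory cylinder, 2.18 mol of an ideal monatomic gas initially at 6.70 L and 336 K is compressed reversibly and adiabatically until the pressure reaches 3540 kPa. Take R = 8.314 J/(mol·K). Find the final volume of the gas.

P₁ = nRT₁/V₁ = 2.18×8.314×336/6.70 = 909 kPa.
Adiabatic: T₂/T₁ = (P₂/P₁)^((γ−1)/γ) ⇒ T₂ = 336×(3.89)^0.400 = 579 K; V₂ = 2.96 L.

2.96 L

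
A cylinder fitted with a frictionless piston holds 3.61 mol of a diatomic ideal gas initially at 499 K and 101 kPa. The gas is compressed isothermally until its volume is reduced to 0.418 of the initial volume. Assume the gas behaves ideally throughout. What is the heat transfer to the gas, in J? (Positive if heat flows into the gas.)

V₁ = nRT₁/P₁ = 3.61×8.314×499/101 = 148 L.
Isothermal: T stays 499 K; PV = const ⇒ V₂ = 62.0 L, P₂ = 242 kPa.
ΔU = 0 (ideal gas, T constant).
W = nRT ln(V₂/V₁) = 3.61×8.314×499×ln(0.418) = -13100 J.
Q = ΔU + W = -13100 J.

-13100 J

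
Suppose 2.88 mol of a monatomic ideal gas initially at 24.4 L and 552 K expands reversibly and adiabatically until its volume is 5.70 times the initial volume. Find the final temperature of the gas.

P₁ = nRT₁/V₁ = 2.88×8.314×552/24.4 = 542 kPa.
Adiabatic: TV^(γ−1) = const ⇒ T₂ = 552×(0.175)^0.667 = 173 K; PV^γ = const ⇒ P₂ = 29.8 kPa.

173 K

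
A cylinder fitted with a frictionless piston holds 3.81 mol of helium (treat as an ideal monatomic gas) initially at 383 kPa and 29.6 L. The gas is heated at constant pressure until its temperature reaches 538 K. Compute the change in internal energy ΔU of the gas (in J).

8560 J

T₁ = P₁V₁/(nR) = 383×29.6/(3.81×8.314) = 358 K.
Isobaric: P stays 383 kPa; V/T = const ⇒ T₂ = 538 K, V₂ = 44.5 L.
For an ideal gas ΔU = nCvΔT with Cv = (3/2)R = 12.5 J/(mol·K).
ΔU = 3.81×12.5×(538−358) = 8560 J.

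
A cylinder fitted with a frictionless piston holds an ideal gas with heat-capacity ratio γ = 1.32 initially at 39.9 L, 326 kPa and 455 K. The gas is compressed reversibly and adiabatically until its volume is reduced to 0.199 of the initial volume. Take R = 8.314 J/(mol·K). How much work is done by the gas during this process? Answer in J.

n = P₁V₁/(RT₁) = 326×39.9/(8.314×455) = 3.44 mol.
Adiabatic: TV^(γ−1) = const ⇒ T₂ = 455×(5.03)^0.320 = 763 K; PV^γ = const ⇒ P₂ = 2750 kPa.
ΔU = nCvΔT = 3.44×26.0×(763−455) = 27500 J.
Q = 0 for an adiabatic process, so W = −ΔU = -27500 J.

-27500 J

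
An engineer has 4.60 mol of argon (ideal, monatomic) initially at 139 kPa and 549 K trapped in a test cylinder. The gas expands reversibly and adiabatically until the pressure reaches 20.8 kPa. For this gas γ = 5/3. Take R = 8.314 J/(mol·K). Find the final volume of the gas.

472 L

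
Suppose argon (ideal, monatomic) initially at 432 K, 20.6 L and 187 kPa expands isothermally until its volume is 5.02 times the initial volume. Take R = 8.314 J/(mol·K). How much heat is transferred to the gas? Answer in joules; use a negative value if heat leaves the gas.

6220 J

n = P₁V₁/(RT₁) = 187×20.6/(8.314×432) = 1.07 mol.
Isothermal: T stays 432 K; PV = const ⇒ V₂ = 103 L, P₂ = 37.3 kPa.
ΔU = 0 (ideal gas, T constant).
W = nRT ln(V₂/V₁) = 1.07×8.314×432×ln(5.02) = 6220 J.
Q = ΔU + W = 6220 J.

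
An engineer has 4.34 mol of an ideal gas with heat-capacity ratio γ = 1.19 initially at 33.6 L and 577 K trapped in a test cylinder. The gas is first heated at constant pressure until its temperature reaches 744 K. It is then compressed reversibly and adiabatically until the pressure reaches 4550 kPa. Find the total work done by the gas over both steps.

P₁ = nRT₁/V₁ = 4.34×8.314×577/33.6 = 620 kPa.
Step 1 — Isobaric: P stays 620 kPa; V/T = const ⇒ T₂ = 744 K, V₂ = 43.3 L.
W = PΔV = 620×(43.3−33.6) kPa·L = 6030 J.
ΔU = nCvΔT = 4.34×43.8×(744−577) = 31700 J.
Q = ΔU + W = nCpΔT = 37700 J.
State after step 1: P = 620 kPa, V = 43.3 L, T = 744 K.
Step 2 — Adiabatic: T₂/T₁ = (P₂/P₁)^((γ−1)/γ) ⇒ T₂ = 744×(7.34)^0.160 = 1020 K; V₂ = 8.11 L.
ΔU = nCvΔT = 4.34×43.8×(1020−744) = 53000 J.
Q = 0 for an adiabatic process, so W = −ΔU = -53000 J.
Net over both steps: W = -46900 J, Q = 37700 J, ΔU = 84700 J.

-46900 J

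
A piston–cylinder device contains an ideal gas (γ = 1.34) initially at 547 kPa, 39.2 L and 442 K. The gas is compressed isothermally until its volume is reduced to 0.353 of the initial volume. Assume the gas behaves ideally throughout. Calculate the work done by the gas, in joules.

n = P₁V₁/(RT₁) = 547×39.2/(8.314×442) = 5.84 mol.
Isothermal: T stays 442 K; PV = const ⇒ V₂ = 13.8 L, P₂ = 1550 kPa.
W = nRT ln(V₂/V₁) = 5.84×8.314×442×ln(0.353) = -22300 J.

-22300 J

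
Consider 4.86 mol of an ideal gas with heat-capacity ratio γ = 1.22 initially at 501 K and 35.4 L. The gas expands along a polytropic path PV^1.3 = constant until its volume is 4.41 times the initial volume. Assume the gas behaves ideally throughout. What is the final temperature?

P₁ = nRT₁/V₁ = 4.86×8.314×501/35.4 = 572 kPa.
Polytropic n=1.3: T₂ = T₁(V₁/V₂)^(n−1) = 501×(0.227)^0.30 = 321 K; P₂ = P₁(V₁/V₂)^n = 83.1 kPa.

321 K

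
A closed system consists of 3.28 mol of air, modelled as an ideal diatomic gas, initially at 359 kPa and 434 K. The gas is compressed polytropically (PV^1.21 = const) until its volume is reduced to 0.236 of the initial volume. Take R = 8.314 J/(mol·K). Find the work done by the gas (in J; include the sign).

-20000 J

V₁ = nRT₁/P₁ = 3.28×8.314×434/359 = 33.0 L.
Polytropic n=1.21: T₂ = T₁(V₁/V₂)^(n−1) = 434×(4.24)^0.21 = 588 K; P₂ = P₁(V₁/V₂)^n = 2060 kPa.
W = (P₁V₁−P₂V₂)/(n−1) = (359×33.0−2060×7.78)/0.21 = -20000 J.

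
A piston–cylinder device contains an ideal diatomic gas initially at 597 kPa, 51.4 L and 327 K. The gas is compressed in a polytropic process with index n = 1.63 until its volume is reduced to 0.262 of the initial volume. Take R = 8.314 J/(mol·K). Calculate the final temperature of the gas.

Polytropic n=1.63: T₂ = T₁(V₁/V₂)^(n−1) = 327×(3.82)^0.63 = 760 K; P₂ = P₁(V₁/V₂)^n = 5300 kPa.

760 K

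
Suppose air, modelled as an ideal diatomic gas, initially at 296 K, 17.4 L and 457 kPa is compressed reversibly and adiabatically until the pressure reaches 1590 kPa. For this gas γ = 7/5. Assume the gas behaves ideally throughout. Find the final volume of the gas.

7.14 L

Adiabatic: T₂/T₁ = (P₂/P₁)^((γ−1)/γ) ⇒ T₂ = 296×(3.48)^0.286 = 423 K; V₂ = 7.14 L.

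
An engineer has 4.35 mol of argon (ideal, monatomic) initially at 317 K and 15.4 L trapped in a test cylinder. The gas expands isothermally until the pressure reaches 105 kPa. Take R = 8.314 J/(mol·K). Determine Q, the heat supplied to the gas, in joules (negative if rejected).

22500 J

P₁ = nRT₁/V₁ = 4.35×8.314×317/15.4 = 744 kPa.
Isothermal: T stays 317 K; PV = const ⇒ V₂ = 109 L, P₂ = 105 kPa.
ΔU = 0 (ideal gas, T constant).
W = nRT ln(V₂/V₁) = 4.35×8.314×317×ln(7.09) = 22500 J.
Q = ΔU + W = 22500 J.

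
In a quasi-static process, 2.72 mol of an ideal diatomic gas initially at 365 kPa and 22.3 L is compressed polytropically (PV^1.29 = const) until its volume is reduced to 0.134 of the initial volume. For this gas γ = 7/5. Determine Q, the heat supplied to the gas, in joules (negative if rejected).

-6110 J

T₁ = P₁V₁/(nR) = 365×22.3/(2.72×8.314) = 360 K.
Polytropic n=1.29: T₂ = T₁(V₁/V₂)^(n−1) = 360×(7.46)^0.29 = 645 K; P₂ = P₁(V₁/V₂)^n = 4880 kPa.
W = (P₁V₁−P₂V₂)/(n−1) = (365×22.3−4880×2.99)/0.29 = -22200 J.
ΔU = nCvΔT = 2.72×20.8×(645−360) = 16100 J.
Q = ΔU + W = -6110 J.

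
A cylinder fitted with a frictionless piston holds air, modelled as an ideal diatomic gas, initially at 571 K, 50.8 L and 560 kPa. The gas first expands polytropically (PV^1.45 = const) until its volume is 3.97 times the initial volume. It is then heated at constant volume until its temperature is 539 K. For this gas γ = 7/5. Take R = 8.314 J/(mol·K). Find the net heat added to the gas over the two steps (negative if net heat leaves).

25200 J

n = P₁V₁/(RT₁) = 560×50.8/(8.314×571) = 5.99 mol.
Step 1 — Polytropic n=1.45: T₂ = T₁(V₁/V₂)^(n−1) = 571×(0.252)^0.45 = 307 K; P₂ = P₁(V₁/V₂)^n = 75.8 kPa.
W = (P₁V₁−P₂V₂)/(n−1) = (560×50.8−75.8×202)/0.45 = 29200 J.
ΔU = nCvΔT = 5.99×20.8×(307−571) = -32900 J.
Q = ΔU + W = -3650 J.
State after step 1: P = 75.8 kPa, V = 202 L, T = 307 K.
Step 2 — Isochoric: V stays 202 L; P/T = const ⇒ T₂ = 539 K, P₂ = 133 kPa.
W = 0 (no volume change).
ΔU = nCvΔT = 5.99×20.8×(539−307) = 28900 J.
Q = ΔU = 28900 J.
Net over both steps: W = 29200 J, Q = 25200 J, ΔU = -3990 J.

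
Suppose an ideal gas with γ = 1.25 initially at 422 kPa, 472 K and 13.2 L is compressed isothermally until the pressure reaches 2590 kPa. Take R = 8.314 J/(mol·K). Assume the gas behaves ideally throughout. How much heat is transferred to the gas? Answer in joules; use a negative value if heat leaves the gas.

n = P₁V₁/(RT₁) = 422×13.2/(8.314×472) = 1.42 mol.
Isothermal: T stays 472 K; PV = const ⇒ V₂ = 2.15 L, P₂ = 2590 kPa.
ΔU = 0 (ideal gas, T constant).
W = nRT ln(V₂/V₁) = 1.42×8.314×472×ln(0.163) = -10100 J.
Q = ΔU + W = -10100 J.

-10100 J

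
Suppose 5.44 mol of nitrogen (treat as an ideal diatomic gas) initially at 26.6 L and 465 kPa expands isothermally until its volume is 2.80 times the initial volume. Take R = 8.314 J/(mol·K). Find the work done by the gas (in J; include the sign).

T₁ = P₁V₁/(nR) = 465×26.6/(5.44×8.314) = 273 K.
Isothermal: T stays 273 K; PV = const ⇒ V₂ = 74.5 L, P₂ = 166 kPa.
W = nRT ln(V₂/V₁) = 5.44×8.314×273×ln(2.80) = 12700 J.

12700 J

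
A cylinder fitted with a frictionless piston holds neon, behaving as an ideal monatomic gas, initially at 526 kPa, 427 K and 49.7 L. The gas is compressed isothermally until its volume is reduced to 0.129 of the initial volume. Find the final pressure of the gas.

Isothermal: T stays 427 K; PV = const ⇒ V₂ = 6.41 L, P₂ = 4080 kPa.

4080 kPa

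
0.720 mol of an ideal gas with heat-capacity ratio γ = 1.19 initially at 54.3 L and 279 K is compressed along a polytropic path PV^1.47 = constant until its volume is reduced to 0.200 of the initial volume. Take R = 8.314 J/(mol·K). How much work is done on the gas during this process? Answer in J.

4020 J

P₁ = nRT₁/V₁ = 0.720×8.314×279/54.3 = 30.8 kPa.
Polytropic n=1.47: T₂ = T₁(V₁/V₂)^(n−1) = 279×(5.00)^0.47 = 594 K; P₂ = P₁(V₁/V₂)^n = 328 kPa.
W = (P₁V₁−P₂V₂)/(n−1) = (30.8×54.3−328×10.9)/0.47 = -4020 J.
Work done on the gas = −W_by = 4020 J.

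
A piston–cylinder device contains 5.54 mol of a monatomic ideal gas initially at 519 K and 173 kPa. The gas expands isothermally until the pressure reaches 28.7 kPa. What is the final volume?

833 L

V₁ = nRT₁/P₁ = 5.54×8.314×519/173 = 138 L.
Isothermal: T stays 519 K; PV = const ⇒ V₂ = 833 L, P₂ = 28.7 kPa.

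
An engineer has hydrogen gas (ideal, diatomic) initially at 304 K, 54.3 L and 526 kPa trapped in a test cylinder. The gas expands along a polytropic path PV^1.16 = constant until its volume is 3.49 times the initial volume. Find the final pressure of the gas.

123 kPa

Polytropic n=1.16: T₂ = T₁(V₁/V₂)^(n−1) = 304×(0.287)^0.16 = 249 K; P₂ = P₁(V₁/V₂)^n = 123 kPa.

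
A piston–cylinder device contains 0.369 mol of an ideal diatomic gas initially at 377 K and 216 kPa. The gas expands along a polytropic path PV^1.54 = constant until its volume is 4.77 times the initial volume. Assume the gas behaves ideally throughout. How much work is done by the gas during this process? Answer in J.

V₁ = nRT₁/P₁ = 0.369×8.314×377/216 = 5.35 L.
Polytropic n=1.54: T₂ = T₁(V₁/V₂)^(n−1) = 377×(0.210)^0.54 = 162 K; P₂ = P₁(V₁/V₂)^n = 19.5 kPa.
W = (P₁V₁−P₂V₂)/(n−1) = (216×5.35−19.5×25.5)/0.54 = 1220 J.

1220 J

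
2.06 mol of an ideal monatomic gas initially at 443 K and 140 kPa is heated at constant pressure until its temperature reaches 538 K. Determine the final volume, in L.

65.8 L

V₁ = nRT₁/P₁ = 2.06×8.314×443/140 = 54.2 L.
Isobaric: P stays 140 kPa; V/T = const ⇒ T₂ = 538 K, V₂ = 65.8 L.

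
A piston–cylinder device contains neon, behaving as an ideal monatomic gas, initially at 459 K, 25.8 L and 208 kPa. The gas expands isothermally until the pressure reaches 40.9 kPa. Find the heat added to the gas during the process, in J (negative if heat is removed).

n = P₁V₁/(RT₁) = 208×25.8/(8.314×459) = 1.41 mol.
Isothermal: T stays 459 K; PV = const ⇒ V₂ = 131 L, P₂ = 40.9 kPa.
ΔU = 0 (ideal gas, T constant).
W = nRT ln(V₂/V₁) = 1.41×8.314×459×ln(5.09) = 8730 J.
Q = ΔU + W = 8730 J.

8730 J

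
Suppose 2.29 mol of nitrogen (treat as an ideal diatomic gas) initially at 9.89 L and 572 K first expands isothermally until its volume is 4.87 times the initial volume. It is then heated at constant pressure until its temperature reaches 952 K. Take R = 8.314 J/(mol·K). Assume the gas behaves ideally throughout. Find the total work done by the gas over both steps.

P₁ = nRT₁/V₁ = 2.29×8.314×572/9.89 = 1100 kPa.
Step 1 — Isothermal: T stays 572 K; PV = const ⇒ V₂ = 48.2 L, P₂ = 226 kPa.
ΔU = 0 (ideal gas, T constant).
W = nRT ln(V₂/V₁) = 2.29×8.314×572×ln(4.87) = 17200 J.
Q = ΔU + W = 17200 J.
State after step 1: P = 226 kPa, V = 48.2 L, T = 572 K.
Step 2 — Isobaric: P stays 226 kPa; V/T = const ⇒ T₂ = 952 K, V₂ = 80.2 L.
W = PΔV = 226×(80.2−48.2) kPa·L = 7230 J.
ΔU = nCvΔT = 2.29×20.8×(952−572) = 18100 J.
Q = ΔU + W = nCpΔT = 25300 J.
Net over both steps: W = 24500 J, Q = 42600 J, ΔU = 18100 J.

24500 J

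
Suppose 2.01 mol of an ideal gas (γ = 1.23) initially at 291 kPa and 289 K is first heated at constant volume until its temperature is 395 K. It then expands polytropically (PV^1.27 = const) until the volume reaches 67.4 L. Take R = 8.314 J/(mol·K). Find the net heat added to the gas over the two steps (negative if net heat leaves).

6360 J

V₁ = nRT₁/P₁ = 2.01×8.314×289/291 = 16.6 L.
Step 1 — Isochoric: V stays 16.6 L; P/T = const ⇒ T₂ = 395 K, P₂ = 398 kPa.
W = 0 (no volume change).
ΔU = nCvΔT = 2.01×36.1×(395−289) = 7700 J.
Q = ΔU = 7700 J.
State after step 1: P = 398 kPa, V = 16.6 L, T = 395 K.
Step 2 — Polytropic n=1.27: T₂ = T₁(V₁/V₂)^(n−1) = 395×(0.246)^0.27 = 271 K; P₂ = P₁(V₁/V₂)^n = 67.1 kPa.
W = (P₁V₁−P₂V₂)/(n−1) = (398×16.6−67.1×67.4)/0.27 = 7700 J.
ΔU = nCvΔT = 2.01×36.1×(271−395) = -9040 J.
Q = ΔU + W = -1340 J.
Net over both steps: W = 7700 J, Q = 6360 J, ΔU = -1340 J.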